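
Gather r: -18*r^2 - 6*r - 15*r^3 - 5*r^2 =-15*r^3 - 23*r^2 - 6*r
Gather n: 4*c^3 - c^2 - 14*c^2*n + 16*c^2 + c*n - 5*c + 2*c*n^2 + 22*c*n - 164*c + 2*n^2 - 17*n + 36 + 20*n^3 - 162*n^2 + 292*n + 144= 4*c^3 + 15*c^2 - 169*c + 20*n^3 + n^2*(2*c - 160) + n*(-14*c^2 + 23*c + 275) + 180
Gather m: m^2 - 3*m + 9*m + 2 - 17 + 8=m^2 + 6*m - 7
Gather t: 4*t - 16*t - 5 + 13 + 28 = 36 - 12*t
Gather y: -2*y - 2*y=-4*y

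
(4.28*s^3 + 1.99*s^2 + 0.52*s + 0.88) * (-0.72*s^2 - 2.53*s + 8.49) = -3.0816*s^5 - 12.2612*s^4 + 30.9281*s^3 + 14.9459*s^2 + 2.1884*s + 7.4712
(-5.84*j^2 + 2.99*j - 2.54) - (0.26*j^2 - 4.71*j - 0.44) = -6.1*j^2 + 7.7*j - 2.1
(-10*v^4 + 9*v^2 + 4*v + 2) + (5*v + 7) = -10*v^4 + 9*v^2 + 9*v + 9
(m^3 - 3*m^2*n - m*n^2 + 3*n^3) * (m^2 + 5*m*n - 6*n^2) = m^5 + 2*m^4*n - 22*m^3*n^2 + 16*m^2*n^3 + 21*m*n^4 - 18*n^5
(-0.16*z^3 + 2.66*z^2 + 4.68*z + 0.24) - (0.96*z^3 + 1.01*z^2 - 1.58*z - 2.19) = -1.12*z^3 + 1.65*z^2 + 6.26*z + 2.43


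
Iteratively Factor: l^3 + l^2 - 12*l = (l + 4)*(l^2 - 3*l) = l*(l + 4)*(l - 3)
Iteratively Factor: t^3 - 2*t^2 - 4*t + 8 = (t + 2)*(t^2 - 4*t + 4) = (t - 2)*(t + 2)*(t - 2)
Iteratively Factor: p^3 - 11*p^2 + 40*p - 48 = (p - 4)*(p^2 - 7*p + 12) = (p - 4)*(p - 3)*(p - 4)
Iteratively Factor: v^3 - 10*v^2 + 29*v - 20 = (v - 5)*(v^2 - 5*v + 4) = (v - 5)*(v - 1)*(v - 4)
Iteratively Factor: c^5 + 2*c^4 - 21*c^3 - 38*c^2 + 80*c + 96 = (c + 4)*(c^4 - 2*c^3 - 13*c^2 + 14*c + 24) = (c + 1)*(c + 4)*(c^3 - 3*c^2 - 10*c + 24) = (c + 1)*(c + 3)*(c + 4)*(c^2 - 6*c + 8) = (c - 2)*(c + 1)*(c + 3)*(c + 4)*(c - 4)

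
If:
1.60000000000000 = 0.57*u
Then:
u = 2.81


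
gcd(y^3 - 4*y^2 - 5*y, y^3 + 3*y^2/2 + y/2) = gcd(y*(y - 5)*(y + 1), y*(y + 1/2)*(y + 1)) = y^2 + y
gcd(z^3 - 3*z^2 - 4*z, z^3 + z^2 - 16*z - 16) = z^2 - 3*z - 4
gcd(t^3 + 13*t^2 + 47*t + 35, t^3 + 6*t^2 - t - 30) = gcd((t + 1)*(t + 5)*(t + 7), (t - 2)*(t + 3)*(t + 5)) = t + 5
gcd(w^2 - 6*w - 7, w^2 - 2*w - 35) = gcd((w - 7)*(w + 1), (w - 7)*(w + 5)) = w - 7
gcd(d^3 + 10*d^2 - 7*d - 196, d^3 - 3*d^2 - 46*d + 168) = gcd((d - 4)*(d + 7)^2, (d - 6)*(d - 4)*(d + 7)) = d^2 + 3*d - 28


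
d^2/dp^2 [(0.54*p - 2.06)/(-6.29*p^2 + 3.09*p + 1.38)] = ((0.54*p - 2.06)*(12.58*p - 3.09)*(25.16*p - 6.18) + (20.3796*p - 29.252)*(-6.29*p^2 + 3.09*p + 1.38))/(-6.29*p^2 + 3.09*p + 1.38)^3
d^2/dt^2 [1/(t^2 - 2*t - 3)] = 2*(t^2 - 2*t - 4*(t - 1)^2 - 3)/(-t^2 + 2*t + 3)^3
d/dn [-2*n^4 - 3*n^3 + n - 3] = -8*n^3 - 9*n^2 + 1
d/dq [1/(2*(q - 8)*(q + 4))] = (2 - q)/(q^4 - 8*q^3 - 48*q^2 + 256*q + 1024)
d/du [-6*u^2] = -12*u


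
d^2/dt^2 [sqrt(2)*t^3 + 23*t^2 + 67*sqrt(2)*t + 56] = 6*sqrt(2)*t + 46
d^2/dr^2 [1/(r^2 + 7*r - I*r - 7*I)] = 2*(-r^2 - 7*r + I*r + (2*r + 7 - I)^2 + 7*I)/(r^2 + 7*r - I*r - 7*I)^3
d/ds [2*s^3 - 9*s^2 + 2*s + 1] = 6*s^2 - 18*s + 2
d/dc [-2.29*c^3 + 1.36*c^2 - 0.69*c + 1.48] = -6.87*c^2 + 2.72*c - 0.69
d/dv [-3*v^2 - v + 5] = -6*v - 1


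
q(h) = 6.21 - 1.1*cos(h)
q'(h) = 1.1*sin(h)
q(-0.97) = 5.59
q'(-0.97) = -0.91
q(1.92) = 6.59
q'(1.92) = 1.03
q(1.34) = 5.96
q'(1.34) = 1.07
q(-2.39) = 7.01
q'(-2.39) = -0.75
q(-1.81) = 6.47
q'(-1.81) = -1.07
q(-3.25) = 7.30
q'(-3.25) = 0.12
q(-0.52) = 5.26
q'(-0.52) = -0.55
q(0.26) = 5.15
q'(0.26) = 0.28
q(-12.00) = 5.28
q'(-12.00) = 0.59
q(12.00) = 5.28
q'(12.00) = -0.59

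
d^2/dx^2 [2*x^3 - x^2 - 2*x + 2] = 12*x - 2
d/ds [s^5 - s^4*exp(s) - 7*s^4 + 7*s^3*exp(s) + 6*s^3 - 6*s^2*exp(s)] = s*(-s^3*exp(s) + 5*s^3 + 3*s^2*exp(s) - 28*s^2 + 15*s*exp(s) + 18*s - 12*exp(s))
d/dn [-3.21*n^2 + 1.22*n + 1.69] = 1.22 - 6.42*n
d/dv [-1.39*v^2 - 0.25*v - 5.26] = -2.78*v - 0.25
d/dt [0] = 0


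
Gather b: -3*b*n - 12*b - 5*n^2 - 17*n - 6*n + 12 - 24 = b*(-3*n - 12) - 5*n^2 - 23*n - 12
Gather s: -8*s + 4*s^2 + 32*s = 4*s^2 + 24*s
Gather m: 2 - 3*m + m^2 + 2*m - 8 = m^2 - m - 6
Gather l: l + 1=l + 1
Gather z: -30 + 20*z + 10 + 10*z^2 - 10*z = 10*z^2 + 10*z - 20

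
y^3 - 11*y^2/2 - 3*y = y*(y - 6)*(y + 1/2)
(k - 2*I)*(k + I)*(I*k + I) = I*k^3 + k^2 + I*k^2 + k + 2*I*k + 2*I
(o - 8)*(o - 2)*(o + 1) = o^3 - 9*o^2 + 6*o + 16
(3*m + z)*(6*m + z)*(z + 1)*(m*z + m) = 18*m^3*z^2 + 36*m^3*z + 18*m^3 + 9*m^2*z^3 + 18*m^2*z^2 + 9*m^2*z + m*z^4 + 2*m*z^3 + m*z^2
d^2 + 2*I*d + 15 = (d - 3*I)*(d + 5*I)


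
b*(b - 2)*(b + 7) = b^3 + 5*b^2 - 14*b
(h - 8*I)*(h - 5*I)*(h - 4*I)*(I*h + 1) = I*h^4 + 18*h^3 - 109*I*h^2 - 252*h + 160*I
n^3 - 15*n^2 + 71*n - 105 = (n - 7)*(n - 5)*(n - 3)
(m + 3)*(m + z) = m^2 + m*z + 3*m + 3*z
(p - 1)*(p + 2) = p^2 + p - 2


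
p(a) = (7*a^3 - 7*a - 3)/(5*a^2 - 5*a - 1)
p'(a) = (5 - 10*a)*(7*a^3 - 7*a - 3)/(5*a^2 - 5*a - 1)^2 + (21*a^2 - 7)/(5*a^2 - 5*a - 1)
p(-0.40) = -0.36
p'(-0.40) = -3.82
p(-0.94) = -0.28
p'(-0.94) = 0.94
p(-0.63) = -0.08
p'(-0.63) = 0.10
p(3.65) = 6.58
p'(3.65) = 1.38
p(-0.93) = -0.27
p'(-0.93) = 0.92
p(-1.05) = -0.38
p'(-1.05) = 1.04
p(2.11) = 4.48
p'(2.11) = 1.34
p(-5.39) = -6.20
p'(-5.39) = 1.39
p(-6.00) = -7.05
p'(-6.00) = 1.39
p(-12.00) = -15.42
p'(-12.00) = 1.40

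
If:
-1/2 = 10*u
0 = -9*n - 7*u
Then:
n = 7/180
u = -1/20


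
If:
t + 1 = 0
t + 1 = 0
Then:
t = -1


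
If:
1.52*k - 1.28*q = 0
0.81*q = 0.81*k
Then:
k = 0.00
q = 0.00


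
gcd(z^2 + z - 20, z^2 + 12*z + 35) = z + 5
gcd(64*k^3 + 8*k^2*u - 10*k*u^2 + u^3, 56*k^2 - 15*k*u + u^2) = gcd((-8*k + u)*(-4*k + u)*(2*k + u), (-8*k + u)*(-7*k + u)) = -8*k + u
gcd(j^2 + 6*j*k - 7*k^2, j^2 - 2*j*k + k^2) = j - k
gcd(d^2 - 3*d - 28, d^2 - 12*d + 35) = d - 7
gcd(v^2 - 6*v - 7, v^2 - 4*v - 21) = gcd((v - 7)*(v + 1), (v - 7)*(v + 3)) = v - 7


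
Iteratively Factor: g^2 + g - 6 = (g + 3)*(g - 2)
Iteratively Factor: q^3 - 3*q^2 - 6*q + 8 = (q - 4)*(q^2 + q - 2) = (q - 4)*(q - 1)*(q + 2)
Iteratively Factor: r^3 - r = (r)*(r^2 - 1) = r*(r + 1)*(r - 1)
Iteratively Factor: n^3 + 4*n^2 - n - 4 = (n + 1)*(n^2 + 3*n - 4) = (n + 1)*(n + 4)*(n - 1)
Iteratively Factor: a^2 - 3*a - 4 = (a - 4)*(a + 1)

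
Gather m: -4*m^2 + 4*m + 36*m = -4*m^2 + 40*m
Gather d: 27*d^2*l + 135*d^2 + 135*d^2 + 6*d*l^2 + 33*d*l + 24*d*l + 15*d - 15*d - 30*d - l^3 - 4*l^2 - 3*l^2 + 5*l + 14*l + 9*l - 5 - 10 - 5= d^2*(27*l + 270) + d*(6*l^2 + 57*l - 30) - l^3 - 7*l^2 + 28*l - 20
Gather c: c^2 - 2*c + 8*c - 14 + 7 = c^2 + 6*c - 7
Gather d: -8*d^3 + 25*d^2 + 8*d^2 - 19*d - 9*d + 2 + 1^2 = -8*d^3 + 33*d^2 - 28*d + 3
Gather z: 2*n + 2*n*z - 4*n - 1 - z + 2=-2*n + z*(2*n - 1) + 1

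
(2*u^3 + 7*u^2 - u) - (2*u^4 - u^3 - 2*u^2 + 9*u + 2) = -2*u^4 + 3*u^3 + 9*u^2 - 10*u - 2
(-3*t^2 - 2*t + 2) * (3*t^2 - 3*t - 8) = -9*t^4 + 3*t^3 + 36*t^2 + 10*t - 16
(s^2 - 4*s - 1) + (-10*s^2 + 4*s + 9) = 8 - 9*s^2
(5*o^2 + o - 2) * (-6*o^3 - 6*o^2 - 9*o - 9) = -30*o^5 - 36*o^4 - 39*o^3 - 42*o^2 + 9*o + 18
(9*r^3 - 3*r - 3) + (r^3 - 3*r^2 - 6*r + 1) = 10*r^3 - 3*r^2 - 9*r - 2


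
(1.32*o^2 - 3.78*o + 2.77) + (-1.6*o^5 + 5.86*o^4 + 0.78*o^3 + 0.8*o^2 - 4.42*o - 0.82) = -1.6*o^5 + 5.86*o^4 + 0.78*o^3 + 2.12*o^2 - 8.2*o + 1.95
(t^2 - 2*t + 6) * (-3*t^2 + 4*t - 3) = -3*t^4 + 10*t^3 - 29*t^2 + 30*t - 18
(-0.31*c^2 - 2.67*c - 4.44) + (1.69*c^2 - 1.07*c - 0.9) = 1.38*c^2 - 3.74*c - 5.34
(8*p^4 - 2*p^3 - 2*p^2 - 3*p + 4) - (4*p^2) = 8*p^4 - 2*p^3 - 6*p^2 - 3*p + 4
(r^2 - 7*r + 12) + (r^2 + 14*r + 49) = 2*r^2 + 7*r + 61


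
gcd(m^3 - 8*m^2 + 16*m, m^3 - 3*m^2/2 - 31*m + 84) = m - 4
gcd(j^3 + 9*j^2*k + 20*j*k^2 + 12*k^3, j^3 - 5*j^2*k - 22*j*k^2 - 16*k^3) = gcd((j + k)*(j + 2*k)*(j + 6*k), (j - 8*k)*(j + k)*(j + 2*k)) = j^2 + 3*j*k + 2*k^2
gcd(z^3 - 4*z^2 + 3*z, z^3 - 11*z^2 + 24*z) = z^2 - 3*z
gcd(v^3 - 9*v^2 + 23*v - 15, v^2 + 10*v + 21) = 1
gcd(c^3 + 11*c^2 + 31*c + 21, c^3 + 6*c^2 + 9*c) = c + 3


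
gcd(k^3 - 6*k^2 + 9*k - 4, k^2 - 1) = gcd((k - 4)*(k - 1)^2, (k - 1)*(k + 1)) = k - 1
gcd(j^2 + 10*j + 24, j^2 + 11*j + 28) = j + 4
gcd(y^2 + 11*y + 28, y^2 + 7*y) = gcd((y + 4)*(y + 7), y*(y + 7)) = y + 7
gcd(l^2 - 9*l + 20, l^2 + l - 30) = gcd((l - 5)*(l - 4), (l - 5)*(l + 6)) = l - 5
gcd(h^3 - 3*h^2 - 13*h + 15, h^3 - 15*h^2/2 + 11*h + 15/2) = h - 5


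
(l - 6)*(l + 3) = l^2 - 3*l - 18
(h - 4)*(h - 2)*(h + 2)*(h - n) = h^4 - h^3*n - 4*h^3 + 4*h^2*n - 4*h^2 + 4*h*n + 16*h - 16*n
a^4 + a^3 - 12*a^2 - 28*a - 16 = (a - 4)*(a + 1)*(a + 2)^2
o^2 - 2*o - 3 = (o - 3)*(o + 1)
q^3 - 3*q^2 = q^2*(q - 3)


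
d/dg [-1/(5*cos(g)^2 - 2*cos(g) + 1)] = 2*(1 - 5*cos(g))*sin(g)/(5*cos(g)^2 - 2*cos(g) + 1)^2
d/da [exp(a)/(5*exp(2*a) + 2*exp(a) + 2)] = (2 - 5*exp(2*a))*exp(a)/(25*exp(4*a) + 20*exp(3*a) + 24*exp(2*a) + 8*exp(a) + 4)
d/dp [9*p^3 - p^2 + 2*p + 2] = 27*p^2 - 2*p + 2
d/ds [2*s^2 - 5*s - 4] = 4*s - 5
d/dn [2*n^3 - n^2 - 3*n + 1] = 6*n^2 - 2*n - 3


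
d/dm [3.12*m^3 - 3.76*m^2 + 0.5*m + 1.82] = 9.36*m^2 - 7.52*m + 0.5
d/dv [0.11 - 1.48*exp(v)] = -1.48*exp(v)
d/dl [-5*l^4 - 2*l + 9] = -20*l^3 - 2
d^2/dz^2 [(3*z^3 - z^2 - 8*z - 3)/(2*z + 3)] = 6*(4*z^3 + 18*z^2 + 27*z + 9)/(8*z^3 + 36*z^2 + 54*z + 27)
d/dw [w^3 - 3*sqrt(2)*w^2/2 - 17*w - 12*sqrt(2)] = 3*w^2 - 3*sqrt(2)*w - 17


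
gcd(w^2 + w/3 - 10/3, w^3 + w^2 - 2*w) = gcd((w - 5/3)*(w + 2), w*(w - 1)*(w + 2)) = w + 2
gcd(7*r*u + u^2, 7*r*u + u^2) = 7*r*u + u^2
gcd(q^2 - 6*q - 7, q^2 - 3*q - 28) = q - 7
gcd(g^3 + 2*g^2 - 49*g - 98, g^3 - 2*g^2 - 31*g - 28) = g - 7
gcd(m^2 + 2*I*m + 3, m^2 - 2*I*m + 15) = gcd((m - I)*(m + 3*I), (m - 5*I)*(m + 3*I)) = m + 3*I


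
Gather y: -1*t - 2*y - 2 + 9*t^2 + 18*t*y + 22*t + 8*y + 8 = 9*t^2 + 21*t + y*(18*t + 6) + 6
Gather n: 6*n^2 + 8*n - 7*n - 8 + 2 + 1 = 6*n^2 + n - 5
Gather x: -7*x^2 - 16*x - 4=-7*x^2 - 16*x - 4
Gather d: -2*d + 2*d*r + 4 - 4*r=d*(2*r - 2) - 4*r + 4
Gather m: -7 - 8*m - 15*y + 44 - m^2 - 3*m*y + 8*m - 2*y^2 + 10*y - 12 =-m^2 - 3*m*y - 2*y^2 - 5*y + 25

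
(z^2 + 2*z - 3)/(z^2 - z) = (z + 3)/z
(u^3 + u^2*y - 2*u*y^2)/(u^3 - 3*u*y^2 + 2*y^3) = u/(u - y)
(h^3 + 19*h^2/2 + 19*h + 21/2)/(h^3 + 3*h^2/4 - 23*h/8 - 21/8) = 4*(h + 7)/(4*h - 7)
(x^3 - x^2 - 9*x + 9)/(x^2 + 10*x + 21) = (x^2 - 4*x + 3)/(x + 7)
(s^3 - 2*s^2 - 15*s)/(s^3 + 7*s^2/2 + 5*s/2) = 2*(s^2 - 2*s - 15)/(2*s^2 + 7*s + 5)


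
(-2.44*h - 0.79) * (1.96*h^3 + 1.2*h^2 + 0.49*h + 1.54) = -4.7824*h^4 - 4.4764*h^3 - 2.1436*h^2 - 4.1447*h - 1.2166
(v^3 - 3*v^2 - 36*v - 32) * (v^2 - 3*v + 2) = v^5 - 6*v^4 - 25*v^3 + 70*v^2 + 24*v - 64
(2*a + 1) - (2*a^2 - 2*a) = -2*a^2 + 4*a + 1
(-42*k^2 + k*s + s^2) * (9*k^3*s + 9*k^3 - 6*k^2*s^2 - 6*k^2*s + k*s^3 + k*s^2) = -378*k^5*s - 378*k^5 + 261*k^4*s^2 + 261*k^4*s - 39*k^3*s^3 - 39*k^3*s^2 - 5*k^2*s^4 - 5*k^2*s^3 + k*s^5 + k*s^4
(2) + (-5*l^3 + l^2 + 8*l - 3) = -5*l^3 + l^2 + 8*l - 1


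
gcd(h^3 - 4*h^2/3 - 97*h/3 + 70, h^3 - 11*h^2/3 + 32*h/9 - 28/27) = h - 7/3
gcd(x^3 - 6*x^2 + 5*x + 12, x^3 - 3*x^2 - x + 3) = x^2 - 2*x - 3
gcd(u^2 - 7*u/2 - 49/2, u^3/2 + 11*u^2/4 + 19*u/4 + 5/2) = 1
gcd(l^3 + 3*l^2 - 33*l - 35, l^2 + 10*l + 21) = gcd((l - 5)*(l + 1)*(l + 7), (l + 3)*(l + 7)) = l + 7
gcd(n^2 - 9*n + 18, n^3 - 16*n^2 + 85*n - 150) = n - 6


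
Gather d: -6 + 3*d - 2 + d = 4*d - 8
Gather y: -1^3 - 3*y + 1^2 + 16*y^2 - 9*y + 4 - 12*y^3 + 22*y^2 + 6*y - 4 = -12*y^3 + 38*y^2 - 6*y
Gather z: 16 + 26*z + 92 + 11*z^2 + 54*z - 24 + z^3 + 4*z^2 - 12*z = z^3 + 15*z^2 + 68*z + 84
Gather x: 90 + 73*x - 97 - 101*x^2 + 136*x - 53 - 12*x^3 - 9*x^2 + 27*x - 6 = -12*x^3 - 110*x^2 + 236*x - 66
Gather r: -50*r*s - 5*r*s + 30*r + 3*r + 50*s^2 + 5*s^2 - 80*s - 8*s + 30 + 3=r*(33 - 55*s) + 55*s^2 - 88*s + 33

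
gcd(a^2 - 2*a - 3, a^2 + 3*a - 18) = a - 3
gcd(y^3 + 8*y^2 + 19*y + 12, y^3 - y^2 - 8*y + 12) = y + 3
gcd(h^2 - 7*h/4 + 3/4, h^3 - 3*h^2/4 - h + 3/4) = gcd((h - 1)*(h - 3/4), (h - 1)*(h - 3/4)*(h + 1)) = h^2 - 7*h/4 + 3/4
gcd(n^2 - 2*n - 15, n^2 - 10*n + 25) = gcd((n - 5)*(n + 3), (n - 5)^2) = n - 5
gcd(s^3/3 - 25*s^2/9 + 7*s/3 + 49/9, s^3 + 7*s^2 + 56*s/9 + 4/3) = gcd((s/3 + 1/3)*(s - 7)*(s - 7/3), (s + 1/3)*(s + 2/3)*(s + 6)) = 1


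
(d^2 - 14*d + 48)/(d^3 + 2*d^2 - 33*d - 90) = (d - 8)/(d^2 + 8*d + 15)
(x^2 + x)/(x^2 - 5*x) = (x + 1)/(x - 5)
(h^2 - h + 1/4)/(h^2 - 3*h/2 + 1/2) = (h - 1/2)/(h - 1)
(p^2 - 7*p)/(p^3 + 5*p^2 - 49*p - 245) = p/(p^2 + 12*p + 35)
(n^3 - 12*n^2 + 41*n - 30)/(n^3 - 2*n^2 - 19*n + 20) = (n - 6)/(n + 4)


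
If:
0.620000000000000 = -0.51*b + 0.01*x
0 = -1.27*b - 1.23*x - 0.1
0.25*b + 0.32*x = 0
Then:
No Solution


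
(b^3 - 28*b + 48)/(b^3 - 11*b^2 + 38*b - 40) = (b + 6)/(b - 5)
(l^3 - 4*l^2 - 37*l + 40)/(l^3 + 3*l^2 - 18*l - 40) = (l^2 - 9*l + 8)/(l^2 - 2*l - 8)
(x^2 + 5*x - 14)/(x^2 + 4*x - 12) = (x + 7)/(x + 6)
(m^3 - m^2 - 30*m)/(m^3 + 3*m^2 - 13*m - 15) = m*(m - 6)/(m^2 - 2*m - 3)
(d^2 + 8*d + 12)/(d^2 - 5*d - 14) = (d + 6)/(d - 7)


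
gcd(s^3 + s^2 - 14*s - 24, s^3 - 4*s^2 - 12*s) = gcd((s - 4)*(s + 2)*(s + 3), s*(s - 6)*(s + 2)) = s + 2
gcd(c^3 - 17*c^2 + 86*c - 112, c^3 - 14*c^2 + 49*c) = c - 7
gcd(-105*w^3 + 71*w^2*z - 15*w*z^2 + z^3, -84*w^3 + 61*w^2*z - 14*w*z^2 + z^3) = 21*w^2 - 10*w*z + z^2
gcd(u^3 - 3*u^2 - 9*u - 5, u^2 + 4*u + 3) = u + 1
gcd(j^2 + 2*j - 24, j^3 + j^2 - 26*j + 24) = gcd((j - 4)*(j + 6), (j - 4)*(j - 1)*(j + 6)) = j^2 + 2*j - 24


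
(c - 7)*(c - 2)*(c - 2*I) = c^3 - 9*c^2 - 2*I*c^2 + 14*c + 18*I*c - 28*I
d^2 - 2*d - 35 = (d - 7)*(d + 5)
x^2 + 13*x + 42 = (x + 6)*(x + 7)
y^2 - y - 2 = (y - 2)*(y + 1)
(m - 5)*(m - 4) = m^2 - 9*m + 20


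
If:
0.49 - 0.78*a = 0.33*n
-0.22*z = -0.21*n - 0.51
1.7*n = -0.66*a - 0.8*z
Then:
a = 1.07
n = -1.04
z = 1.33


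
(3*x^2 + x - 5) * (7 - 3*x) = -9*x^3 + 18*x^2 + 22*x - 35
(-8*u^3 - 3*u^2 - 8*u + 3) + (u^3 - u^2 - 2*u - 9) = -7*u^3 - 4*u^2 - 10*u - 6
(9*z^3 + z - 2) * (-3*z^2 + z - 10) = -27*z^5 + 9*z^4 - 93*z^3 + 7*z^2 - 12*z + 20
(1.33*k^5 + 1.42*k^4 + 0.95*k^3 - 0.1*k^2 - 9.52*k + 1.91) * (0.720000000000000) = 0.9576*k^5 + 1.0224*k^4 + 0.684*k^3 - 0.072*k^2 - 6.8544*k + 1.3752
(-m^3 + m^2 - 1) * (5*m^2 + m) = -5*m^5 + 4*m^4 + m^3 - 5*m^2 - m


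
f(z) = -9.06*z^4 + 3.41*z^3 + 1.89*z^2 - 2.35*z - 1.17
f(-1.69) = -82.17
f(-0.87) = -5.13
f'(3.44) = -1343.53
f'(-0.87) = 25.97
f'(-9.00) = 27211.22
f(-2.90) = -702.42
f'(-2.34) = 509.16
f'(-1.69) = 195.40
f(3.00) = -633.00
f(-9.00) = -61755.48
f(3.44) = -1116.78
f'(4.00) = -2142.91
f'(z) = -36.24*z^3 + 10.23*z^2 + 3.78*z - 2.35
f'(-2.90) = 956.58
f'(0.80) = -11.33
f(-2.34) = -300.65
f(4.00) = -2081.45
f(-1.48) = -48.08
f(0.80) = -3.81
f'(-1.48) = 131.95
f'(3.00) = -877.42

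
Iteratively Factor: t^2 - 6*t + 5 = (t - 1)*(t - 5)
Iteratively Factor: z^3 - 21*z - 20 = (z + 4)*(z^2 - 4*z - 5) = (z - 5)*(z + 4)*(z + 1)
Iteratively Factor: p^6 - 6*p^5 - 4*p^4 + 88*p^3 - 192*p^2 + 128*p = (p - 2)*(p^5 - 4*p^4 - 12*p^3 + 64*p^2 - 64*p) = (p - 2)^2*(p^4 - 2*p^3 - 16*p^2 + 32*p) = p*(p - 2)^2*(p^3 - 2*p^2 - 16*p + 32) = p*(p - 2)^2*(p + 4)*(p^2 - 6*p + 8) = p*(p - 2)^3*(p + 4)*(p - 4)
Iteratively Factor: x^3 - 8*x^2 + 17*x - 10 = (x - 5)*(x^2 - 3*x + 2) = (x - 5)*(x - 1)*(x - 2)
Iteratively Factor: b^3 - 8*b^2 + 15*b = (b)*(b^2 - 8*b + 15) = b*(b - 5)*(b - 3)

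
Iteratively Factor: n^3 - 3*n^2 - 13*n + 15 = (n + 3)*(n^2 - 6*n + 5) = (n - 5)*(n + 3)*(n - 1)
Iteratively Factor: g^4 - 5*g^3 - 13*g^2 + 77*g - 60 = (g - 5)*(g^3 - 13*g + 12) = (g - 5)*(g - 3)*(g^2 + 3*g - 4) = (g - 5)*(g - 3)*(g - 1)*(g + 4)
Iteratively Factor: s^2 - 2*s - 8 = (s - 4)*(s + 2)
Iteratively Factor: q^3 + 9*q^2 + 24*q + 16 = (q + 1)*(q^2 + 8*q + 16) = (q + 1)*(q + 4)*(q + 4)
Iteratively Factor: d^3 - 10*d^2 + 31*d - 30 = (d - 2)*(d^2 - 8*d + 15) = (d - 5)*(d - 2)*(d - 3)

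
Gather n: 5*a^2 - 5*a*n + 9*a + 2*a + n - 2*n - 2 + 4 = 5*a^2 + 11*a + n*(-5*a - 1) + 2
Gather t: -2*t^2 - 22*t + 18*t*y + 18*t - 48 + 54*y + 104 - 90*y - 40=-2*t^2 + t*(18*y - 4) - 36*y + 16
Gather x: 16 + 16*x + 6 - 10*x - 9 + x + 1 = 7*x + 14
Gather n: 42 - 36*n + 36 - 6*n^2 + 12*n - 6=-6*n^2 - 24*n + 72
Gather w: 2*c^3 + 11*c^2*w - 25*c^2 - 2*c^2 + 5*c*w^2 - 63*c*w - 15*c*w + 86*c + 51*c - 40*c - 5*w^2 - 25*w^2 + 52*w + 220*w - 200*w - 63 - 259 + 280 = 2*c^3 - 27*c^2 + 97*c + w^2*(5*c - 30) + w*(11*c^2 - 78*c + 72) - 42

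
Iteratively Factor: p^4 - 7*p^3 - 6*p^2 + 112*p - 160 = (p - 5)*(p^3 - 2*p^2 - 16*p + 32) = (p - 5)*(p - 4)*(p^2 + 2*p - 8) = (p - 5)*(p - 4)*(p - 2)*(p + 4)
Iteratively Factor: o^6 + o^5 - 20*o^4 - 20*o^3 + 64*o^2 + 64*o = (o + 4)*(o^5 - 3*o^4 - 8*o^3 + 12*o^2 + 16*o) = (o - 4)*(o + 4)*(o^4 + o^3 - 4*o^2 - 4*o) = o*(o - 4)*(o + 4)*(o^3 + o^2 - 4*o - 4) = o*(o - 4)*(o - 2)*(o + 4)*(o^2 + 3*o + 2) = o*(o - 4)*(o - 2)*(o + 1)*(o + 4)*(o + 2)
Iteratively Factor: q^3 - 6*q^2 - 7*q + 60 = (q - 4)*(q^2 - 2*q - 15) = (q - 5)*(q - 4)*(q + 3)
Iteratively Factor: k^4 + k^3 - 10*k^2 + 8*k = (k - 2)*(k^3 + 3*k^2 - 4*k) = k*(k - 2)*(k^2 + 3*k - 4) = k*(k - 2)*(k + 4)*(k - 1)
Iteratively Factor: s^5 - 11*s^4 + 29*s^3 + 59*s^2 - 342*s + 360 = (s - 5)*(s^4 - 6*s^3 - s^2 + 54*s - 72) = (s - 5)*(s - 4)*(s^3 - 2*s^2 - 9*s + 18) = (s - 5)*(s - 4)*(s - 3)*(s^2 + s - 6) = (s - 5)*(s - 4)*(s - 3)*(s + 3)*(s - 2)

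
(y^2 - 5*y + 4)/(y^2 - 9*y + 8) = (y - 4)/(y - 8)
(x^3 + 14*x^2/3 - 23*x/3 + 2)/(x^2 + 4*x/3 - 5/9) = 3*(x^2 + 5*x - 6)/(3*x + 5)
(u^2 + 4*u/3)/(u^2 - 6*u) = (u + 4/3)/(u - 6)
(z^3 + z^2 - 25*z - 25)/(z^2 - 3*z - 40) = (z^2 - 4*z - 5)/(z - 8)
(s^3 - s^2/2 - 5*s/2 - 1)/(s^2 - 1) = (s^2 - 3*s/2 - 1)/(s - 1)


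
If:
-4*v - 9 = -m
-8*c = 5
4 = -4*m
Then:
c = -5/8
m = -1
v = -5/2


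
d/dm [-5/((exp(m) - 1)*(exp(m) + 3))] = 5*(exp(m) + 1)/(2*(exp(m) + 3)^2*sinh(m/2)^2)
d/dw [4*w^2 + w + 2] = 8*w + 1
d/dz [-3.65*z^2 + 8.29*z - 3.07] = 8.29 - 7.3*z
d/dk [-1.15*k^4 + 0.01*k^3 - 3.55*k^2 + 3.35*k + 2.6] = -4.6*k^3 + 0.03*k^2 - 7.1*k + 3.35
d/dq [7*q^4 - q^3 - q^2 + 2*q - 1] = 28*q^3 - 3*q^2 - 2*q + 2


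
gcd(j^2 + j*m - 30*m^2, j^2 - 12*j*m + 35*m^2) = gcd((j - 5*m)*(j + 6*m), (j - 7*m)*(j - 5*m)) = j - 5*m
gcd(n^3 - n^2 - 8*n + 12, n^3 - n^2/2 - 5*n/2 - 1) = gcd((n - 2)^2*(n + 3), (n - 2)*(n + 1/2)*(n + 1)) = n - 2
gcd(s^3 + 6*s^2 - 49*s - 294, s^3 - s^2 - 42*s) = s^2 - s - 42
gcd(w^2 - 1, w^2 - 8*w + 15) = 1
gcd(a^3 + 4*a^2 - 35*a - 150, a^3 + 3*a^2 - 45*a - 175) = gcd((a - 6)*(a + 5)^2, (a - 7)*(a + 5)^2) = a^2 + 10*a + 25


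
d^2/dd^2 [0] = 0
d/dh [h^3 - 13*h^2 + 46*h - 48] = 3*h^2 - 26*h + 46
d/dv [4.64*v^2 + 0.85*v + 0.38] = 9.28*v + 0.85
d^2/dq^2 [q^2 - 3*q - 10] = 2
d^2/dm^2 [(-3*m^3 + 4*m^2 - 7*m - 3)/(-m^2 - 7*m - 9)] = 2*(155*m^3 + 684*m^2 + 603*m - 645)/(m^6 + 21*m^5 + 174*m^4 + 721*m^3 + 1566*m^2 + 1701*m + 729)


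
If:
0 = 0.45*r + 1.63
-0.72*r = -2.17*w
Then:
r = -3.62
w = -1.20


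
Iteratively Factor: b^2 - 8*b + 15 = (b - 3)*(b - 5)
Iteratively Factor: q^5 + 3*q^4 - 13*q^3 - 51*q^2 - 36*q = (q)*(q^4 + 3*q^3 - 13*q^2 - 51*q - 36) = q*(q + 1)*(q^3 + 2*q^2 - 15*q - 36) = q*(q - 4)*(q + 1)*(q^2 + 6*q + 9) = q*(q - 4)*(q + 1)*(q + 3)*(q + 3)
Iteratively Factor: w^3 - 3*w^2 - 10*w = (w + 2)*(w^2 - 5*w) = w*(w + 2)*(w - 5)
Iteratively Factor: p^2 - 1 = (p + 1)*(p - 1)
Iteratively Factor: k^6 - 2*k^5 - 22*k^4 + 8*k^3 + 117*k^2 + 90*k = (k + 2)*(k^5 - 4*k^4 - 14*k^3 + 36*k^2 + 45*k) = (k + 1)*(k + 2)*(k^4 - 5*k^3 - 9*k^2 + 45*k) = (k - 3)*(k + 1)*(k + 2)*(k^3 - 2*k^2 - 15*k) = (k - 3)*(k + 1)*(k + 2)*(k + 3)*(k^2 - 5*k) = (k - 5)*(k - 3)*(k + 1)*(k + 2)*(k + 3)*(k)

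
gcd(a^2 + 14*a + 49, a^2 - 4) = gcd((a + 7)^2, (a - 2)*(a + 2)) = 1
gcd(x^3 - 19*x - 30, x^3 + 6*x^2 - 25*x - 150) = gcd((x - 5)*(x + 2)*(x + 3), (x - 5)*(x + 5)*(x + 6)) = x - 5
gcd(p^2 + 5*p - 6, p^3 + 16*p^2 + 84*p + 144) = p + 6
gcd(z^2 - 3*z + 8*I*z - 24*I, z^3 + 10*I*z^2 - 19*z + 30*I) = 1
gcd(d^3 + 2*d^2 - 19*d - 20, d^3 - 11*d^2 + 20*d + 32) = d^2 - 3*d - 4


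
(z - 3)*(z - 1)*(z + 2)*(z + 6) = z^4 + 4*z^3 - 17*z^2 - 24*z + 36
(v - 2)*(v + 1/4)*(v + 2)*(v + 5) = v^4 + 21*v^3/4 - 11*v^2/4 - 21*v - 5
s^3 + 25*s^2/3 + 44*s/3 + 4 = (s + 1/3)*(s + 2)*(s + 6)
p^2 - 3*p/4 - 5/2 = (p - 2)*(p + 5/4)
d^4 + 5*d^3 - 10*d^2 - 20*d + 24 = (d - 2)*(d - 1)*(d + 2)*(d + 6)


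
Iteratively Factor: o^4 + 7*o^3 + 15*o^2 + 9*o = (o)*(o^3 + 7*o^2 + 15*o + 9) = o*(o + 3)*(o^2 + 4*o + 3) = o*(o + 1)*(o + 3)*(o + 3)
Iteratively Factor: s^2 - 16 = (s - 4)*(s + 4)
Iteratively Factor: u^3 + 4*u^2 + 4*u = (u)*(u^2 + 4*u + 4) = u*(u + 2)*(u + 2)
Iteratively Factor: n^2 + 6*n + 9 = (n + 3)*(n + 3)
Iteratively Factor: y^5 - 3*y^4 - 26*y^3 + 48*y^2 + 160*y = (y - 4)*(y^4 + y^3 - 22*y^2 - 40*y) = (y - 4)*(y + 4)*(y^3 - 3*y^2 - 10*y) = (y - 5)*(y - 4)*(y + 4)*(y^2 + 2*y) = (y - 5)*(y - 4)*(y + 2)*(y + 4)*(y)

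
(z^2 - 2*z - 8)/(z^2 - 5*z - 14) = (z - 4)/(z - 7)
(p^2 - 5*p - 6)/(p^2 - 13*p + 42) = (p + 1)/(p - 7)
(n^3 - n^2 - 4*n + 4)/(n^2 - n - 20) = (-n^3 + n^2 + 4*n - 4)/(-n^2 + n + 20)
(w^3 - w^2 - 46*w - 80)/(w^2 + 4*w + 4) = (w^2 - 3*w - 40)/(w + 2)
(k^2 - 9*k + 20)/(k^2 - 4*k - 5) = (k - 4)/(k + 1)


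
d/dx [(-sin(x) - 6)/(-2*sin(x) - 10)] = -cos(x)/(2*(sin(x) + 5)^2)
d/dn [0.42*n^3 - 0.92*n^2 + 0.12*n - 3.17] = 1.26*n^2 - 1.84*n + 0.12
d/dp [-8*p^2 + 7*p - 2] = 7 - 16*p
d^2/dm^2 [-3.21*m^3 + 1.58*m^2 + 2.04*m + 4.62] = 3.16 - 19.26*m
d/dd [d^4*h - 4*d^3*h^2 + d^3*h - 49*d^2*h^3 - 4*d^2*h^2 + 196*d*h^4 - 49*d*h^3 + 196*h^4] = h*(4*d^3 - 12*d^2*h + 3*d^2 - 98*d*h^2 - 8*d*h + 196*h^3 - 49*h^2)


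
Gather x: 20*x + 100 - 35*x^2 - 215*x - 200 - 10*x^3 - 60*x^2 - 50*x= -10*x^3 - 95*x^2 - 245*x - 100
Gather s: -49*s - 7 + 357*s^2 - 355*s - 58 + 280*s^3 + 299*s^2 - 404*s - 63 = 280*s^3 + 656*s^2 - 808*s - 128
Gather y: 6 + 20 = 26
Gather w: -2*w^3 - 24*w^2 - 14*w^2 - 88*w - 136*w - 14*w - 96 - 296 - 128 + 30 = -2*w^3 - 38*w^2 - 238*w - 490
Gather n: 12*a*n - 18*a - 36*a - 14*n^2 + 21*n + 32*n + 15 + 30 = -54*a - 14*n^2 + n*(12*a + 53) + 45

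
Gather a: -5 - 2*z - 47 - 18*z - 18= -20*z - 70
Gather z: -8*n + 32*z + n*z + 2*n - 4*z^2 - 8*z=-6*n - 4*z^2 + z*(n + 24)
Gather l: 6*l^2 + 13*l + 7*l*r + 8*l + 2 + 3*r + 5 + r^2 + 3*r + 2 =6*l^2 + l*(7*r + 21) + r^2 + 6*r + 9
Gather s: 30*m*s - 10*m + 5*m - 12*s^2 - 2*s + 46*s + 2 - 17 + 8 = -5*m - 12*s^2 + s*(30*m + 44) - 7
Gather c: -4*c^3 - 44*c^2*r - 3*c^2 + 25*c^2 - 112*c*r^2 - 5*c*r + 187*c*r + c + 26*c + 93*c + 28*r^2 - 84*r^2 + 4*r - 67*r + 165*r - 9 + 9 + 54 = -4*c^3 + c^2*(22 - 44*r) + c*(-112*r^2 + 182*r + 120) - 56*r^2 + 102*r + 54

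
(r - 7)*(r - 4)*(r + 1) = r^3 - 10*r^2 + 17*r + 28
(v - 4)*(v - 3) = v^2 - 7*v + 12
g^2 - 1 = (g - 1)*(g + 1)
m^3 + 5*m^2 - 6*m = m*(m - 1)*(m + 6)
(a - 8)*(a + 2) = a^2 - 6*a - 16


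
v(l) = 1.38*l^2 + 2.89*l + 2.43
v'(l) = 2.76*l + 2.89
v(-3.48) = 9.09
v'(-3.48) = -6.71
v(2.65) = 19.78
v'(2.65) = 10.20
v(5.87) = 66.94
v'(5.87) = 19.09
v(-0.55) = 1.26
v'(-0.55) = 1.37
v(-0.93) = 0.94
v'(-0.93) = 0.32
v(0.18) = 2.99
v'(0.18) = 3.39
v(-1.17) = 0.94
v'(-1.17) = -0.34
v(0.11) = 2.76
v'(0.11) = 3.19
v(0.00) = 2.43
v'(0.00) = 2.89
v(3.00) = 23.52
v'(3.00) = 11.17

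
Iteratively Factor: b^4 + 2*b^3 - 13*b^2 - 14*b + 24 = (b + 2)*(b^3 - 13*b + 12) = (b - 3)*(b + 2)*(b^2 + 3*b - 4) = (b - 3)*(b - 1)*(b + 2)*(b + 4)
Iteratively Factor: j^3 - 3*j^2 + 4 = (j - 2)*(j^2 - j - 2) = (j - 2)*(j + 1)*(j - 2)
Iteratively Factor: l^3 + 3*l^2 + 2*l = (l + 1)*(l^2 + 2*l) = (l + 1)*(l + 2)*(l)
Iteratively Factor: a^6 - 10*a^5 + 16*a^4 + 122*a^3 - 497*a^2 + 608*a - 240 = (a - 3)*(a^5 - 7*a^4 - 5*a^3 + 107*a^2 - 176*a + 80) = (a - 3)*(a - 1)*(a^4 - 6*a^3 - 11*a^2 + 96*a - 80) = (a - 5)*(a - 3)*(a - 1)*(a^3 - a^2 - 16*a + 16) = (a - 5)*(a - 3)*(a - 1)*(a + 4)*(a^2 - 5*a + 4) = (a - 5)*(a - 4)*(a - 3)*(a - 1)*(a + 4)*(a - 1)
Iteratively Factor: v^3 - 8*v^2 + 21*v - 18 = (v - 3)*(v^2 - 5*v + 6) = (v - 3)*(v - 2)*(v - 3)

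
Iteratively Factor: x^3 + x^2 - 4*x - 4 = (x + 1)*(x^2 - 4) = (x - 2)*(x + 1)*(x + 2)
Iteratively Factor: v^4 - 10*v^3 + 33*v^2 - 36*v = (v - 4)*(v^3 - 6*v^2 + 9*v) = (v - 4)*(v - 3)*(v^2 - 3*v) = v*(v - 4)*(v - 3)*(v - 3)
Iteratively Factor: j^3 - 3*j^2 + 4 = (j - 2)*(j^2 - j - 2) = (j - 2)*(j + 1)*(j - 2)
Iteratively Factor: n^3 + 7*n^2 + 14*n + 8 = (n + 2)*(n^2 + 5*n + 4) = (n + 2)*(n + 4)*(n + 1)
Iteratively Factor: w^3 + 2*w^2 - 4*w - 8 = (w + 2)*(w^2 - 4) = (w + 2)^2*(w - 2)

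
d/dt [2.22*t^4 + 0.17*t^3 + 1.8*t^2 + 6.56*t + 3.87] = 8.88*t^3 + 0.51*t^2 + 3.6*t + 6.56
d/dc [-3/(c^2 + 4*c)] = 6*(c + 2)/(c^2*(c + 4)^2)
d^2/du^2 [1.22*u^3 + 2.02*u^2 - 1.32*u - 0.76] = 7.32*u + 4.04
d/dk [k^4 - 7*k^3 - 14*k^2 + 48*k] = 4*k^3 - 21*k^2 - 28*k + 48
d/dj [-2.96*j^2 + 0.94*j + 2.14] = 0.94 - 5.92*j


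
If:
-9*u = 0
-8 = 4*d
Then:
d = -2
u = 0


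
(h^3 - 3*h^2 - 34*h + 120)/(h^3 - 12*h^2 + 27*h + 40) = (h^2 + 2*h - 24)/(h^2 - 7*h - 8)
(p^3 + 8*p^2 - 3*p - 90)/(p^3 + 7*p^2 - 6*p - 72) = (p + 5)/(p + 4)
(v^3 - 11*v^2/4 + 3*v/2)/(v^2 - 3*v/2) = (4*v^2 - 11*v + 6)/(2*(2*v - 3))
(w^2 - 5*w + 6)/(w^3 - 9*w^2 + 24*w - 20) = (w - 3)/(w^2 - 7*w + 10)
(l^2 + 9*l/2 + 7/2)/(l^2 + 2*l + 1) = (l + 7/2)/(l + 1)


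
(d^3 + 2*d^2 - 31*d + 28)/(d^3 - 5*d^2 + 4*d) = (d + 7)/d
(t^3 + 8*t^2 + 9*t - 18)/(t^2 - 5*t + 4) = (t^2 + 9*t + 18)/(t - 4)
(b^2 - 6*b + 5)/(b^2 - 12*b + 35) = (b - 1)/(b - 7)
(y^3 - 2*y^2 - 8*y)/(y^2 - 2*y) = (y^2 - 2*y - 8)/(y - 2)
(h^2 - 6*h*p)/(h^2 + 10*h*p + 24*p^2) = h*(h - 6*p)/(h^2 + 10*h*p + 24*p^2)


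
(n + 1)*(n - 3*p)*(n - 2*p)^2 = n^4 - 7*n^3*p + n^3 + 16*n^2*p^2 - 7*n^2*p - 12*n*p^3 + 16*n*p^2 - 12*p^3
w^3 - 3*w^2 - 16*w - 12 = (w - 6)*(w + 1)*(w + 2)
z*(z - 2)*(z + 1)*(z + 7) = z^4 + 6*z^3 - 9*z^2 - 14*z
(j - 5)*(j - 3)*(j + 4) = j^3 - 4*j^2 - 17*j + 60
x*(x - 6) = x^2 - 6*x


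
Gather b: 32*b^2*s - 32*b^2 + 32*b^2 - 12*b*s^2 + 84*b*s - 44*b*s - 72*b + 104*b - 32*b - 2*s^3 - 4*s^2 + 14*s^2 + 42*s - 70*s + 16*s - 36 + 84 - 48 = 32*b^2*s + b*(-12*s^2 + 40*s) - 2*s^3 + 10*s^2 - 12*s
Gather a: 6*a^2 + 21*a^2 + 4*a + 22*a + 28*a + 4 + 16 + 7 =27*a^2 + 54*a + 27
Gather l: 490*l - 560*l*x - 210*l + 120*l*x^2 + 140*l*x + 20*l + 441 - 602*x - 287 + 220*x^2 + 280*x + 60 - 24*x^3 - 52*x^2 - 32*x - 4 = l*(120*x^2 - 420*x + 300) - 24*x^3 + 168*x^2 - 354*x + 210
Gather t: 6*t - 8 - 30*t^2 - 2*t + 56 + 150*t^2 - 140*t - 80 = 120*t^2 - 136*t - 32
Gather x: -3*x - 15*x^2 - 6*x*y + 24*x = -15*x^2 + x*(21 - 6*y)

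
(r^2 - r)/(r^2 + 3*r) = (r - 1)/(r + 3)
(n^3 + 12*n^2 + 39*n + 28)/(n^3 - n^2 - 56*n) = (n^2 + 5*n + 4)/(n*(n - 8))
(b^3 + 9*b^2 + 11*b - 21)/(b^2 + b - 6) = (b^2 + 6*b - 7)/(b - 2)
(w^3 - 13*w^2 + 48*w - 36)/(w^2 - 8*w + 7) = (w^2 - 12*w + 36)/(w - 7)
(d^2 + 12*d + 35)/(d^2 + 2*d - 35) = (d + 5)/(d - 5)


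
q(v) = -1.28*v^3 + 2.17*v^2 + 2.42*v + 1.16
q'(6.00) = -109.78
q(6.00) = -182.68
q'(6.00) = -109.78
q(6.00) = -182.68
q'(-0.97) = -5.40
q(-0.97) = 2.02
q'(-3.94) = -74.29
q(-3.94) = 103.60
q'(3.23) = -23.62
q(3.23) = -11.52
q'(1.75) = -1.74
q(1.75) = 5.18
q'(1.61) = -0.55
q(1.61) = 5.34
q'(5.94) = -107.29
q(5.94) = -176.17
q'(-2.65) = -36.05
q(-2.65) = 33.81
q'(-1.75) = -16.94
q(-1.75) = 10.43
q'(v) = -3.84*v^2 + 4.34*v + 2.42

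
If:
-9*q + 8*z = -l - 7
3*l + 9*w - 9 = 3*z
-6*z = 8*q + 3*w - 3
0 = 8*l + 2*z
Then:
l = 56/509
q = 203/509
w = 1247/1527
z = -224/509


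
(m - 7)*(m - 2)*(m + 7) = m^3 - 2*m^2 - 49*m + 98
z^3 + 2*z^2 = z^2*(z + 2)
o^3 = o^3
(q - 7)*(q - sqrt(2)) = q^2 - 7*q - sqrt(2)*q + 7*sqrt(2)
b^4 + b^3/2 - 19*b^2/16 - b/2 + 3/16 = (b - 1)*(b - 1/4)*(b + 3/4)*(b + 1)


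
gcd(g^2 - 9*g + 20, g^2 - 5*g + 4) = g - 4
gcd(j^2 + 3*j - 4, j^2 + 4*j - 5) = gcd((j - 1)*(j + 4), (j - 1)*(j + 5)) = j - 1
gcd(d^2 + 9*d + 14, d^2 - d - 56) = d + 7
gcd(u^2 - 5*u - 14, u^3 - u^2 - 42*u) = u - 7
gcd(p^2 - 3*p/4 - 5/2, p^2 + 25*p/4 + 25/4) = p + 5/4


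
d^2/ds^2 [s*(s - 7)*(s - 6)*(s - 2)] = 12*s^2 - 90*s + 136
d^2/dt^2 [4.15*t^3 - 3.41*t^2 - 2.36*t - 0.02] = 24.9*t - 6.82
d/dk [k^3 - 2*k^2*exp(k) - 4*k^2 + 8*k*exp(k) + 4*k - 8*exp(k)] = -2*k^2*exp(k) + 3*k^2 + 4*k*exp(k) - 8*k + 4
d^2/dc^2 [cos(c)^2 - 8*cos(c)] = 8*cos(c) - 2*cos(2*c)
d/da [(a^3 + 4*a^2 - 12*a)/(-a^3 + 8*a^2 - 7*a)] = 2*(6*a^2 - 19*a + 34)/(a^4 - 16*a^3 + 78*a^2 - 112*a + 49)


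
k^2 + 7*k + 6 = (k + 1)*(k + 6)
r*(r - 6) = r^2 - 6*r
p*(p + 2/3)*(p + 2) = p^3 + 8*p^2/3 + 4*p/3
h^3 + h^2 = h^2*(h + 1)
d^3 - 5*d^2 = d^2*(d - 5)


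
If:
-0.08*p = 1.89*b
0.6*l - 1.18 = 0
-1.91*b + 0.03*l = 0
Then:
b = 0.03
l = 1.97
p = -0.73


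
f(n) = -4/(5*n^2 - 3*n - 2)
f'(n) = -4*(3 - 10*n)/(5*n^2 - 3*n - 2)^2 = 4*(10*n - 3)/(-5*n^2 + 3*n + 2)^2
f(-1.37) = -0.35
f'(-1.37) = -0.51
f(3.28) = -0.10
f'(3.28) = 0.07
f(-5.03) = -0.03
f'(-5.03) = -0.01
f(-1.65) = -0.24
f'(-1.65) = -0.28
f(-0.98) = -0.70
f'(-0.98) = -1.55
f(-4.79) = -0.03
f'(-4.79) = -0.01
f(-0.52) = -4.39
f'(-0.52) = -39.44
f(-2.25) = -0.13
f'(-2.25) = -0.11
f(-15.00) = 0.00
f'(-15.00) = 0.00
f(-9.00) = -0.00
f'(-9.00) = 0.00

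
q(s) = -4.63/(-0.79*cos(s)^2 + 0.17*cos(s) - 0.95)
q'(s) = -4.63*(-1.58*sin(s)*cos(s) + 0.17*sin(s))/(-0.79*cos(s)^2 + 0.17*cos(s) - 0.95)^2 = (7.3154*cos(s) - 0.7871)*sin(s)/(0.79*cos(s)^2 - 0.17*cos(s) + 0.95)^2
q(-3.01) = 2.44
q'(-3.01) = 0.29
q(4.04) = 3.40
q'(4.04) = 2.25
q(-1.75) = 4.61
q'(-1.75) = 2.04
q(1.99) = 4.03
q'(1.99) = -2.60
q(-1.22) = 4.70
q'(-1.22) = -1.67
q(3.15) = 2.42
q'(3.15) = 0.02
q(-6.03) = 3.03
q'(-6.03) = 0.68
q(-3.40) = 2.50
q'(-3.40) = -0.59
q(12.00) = 3.38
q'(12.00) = -1.54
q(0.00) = 2.95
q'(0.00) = 0.00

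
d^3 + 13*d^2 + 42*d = d*(d + 6)*(d + 7)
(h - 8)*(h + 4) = h^2 - 4*h - 32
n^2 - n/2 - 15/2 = (n - 3)*(n + 5/2)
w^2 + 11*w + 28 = (w + 4)*(w + 7)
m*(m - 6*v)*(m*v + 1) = m^3*v - 6*m^2*v^2 + m^2 - 6*m*v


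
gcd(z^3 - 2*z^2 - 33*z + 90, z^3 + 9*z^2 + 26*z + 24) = 1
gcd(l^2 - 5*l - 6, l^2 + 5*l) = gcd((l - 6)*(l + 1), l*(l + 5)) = 1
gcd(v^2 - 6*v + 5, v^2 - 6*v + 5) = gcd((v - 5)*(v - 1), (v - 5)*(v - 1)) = v^2 - 6*v + 5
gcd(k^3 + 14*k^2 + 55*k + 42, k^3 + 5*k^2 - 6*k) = k + 6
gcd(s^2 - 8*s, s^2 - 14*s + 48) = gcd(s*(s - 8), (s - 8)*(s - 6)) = s - 8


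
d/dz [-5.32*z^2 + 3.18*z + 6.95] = 3.18 - 10.64*z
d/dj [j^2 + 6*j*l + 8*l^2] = 2*j + 6*l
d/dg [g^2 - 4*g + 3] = 2*g - 4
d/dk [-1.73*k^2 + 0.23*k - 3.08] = 0.23 - 3.46*k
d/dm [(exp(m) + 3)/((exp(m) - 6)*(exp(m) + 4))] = (-exp(2*m) - 6*exp(m) - 18)*exp(m)/(exp(4*m) - 4*exp(3*m) - 44*exp(2*m) + 96*exp(m) + 576)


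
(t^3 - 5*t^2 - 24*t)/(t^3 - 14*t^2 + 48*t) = (t + 3)/(t - 6)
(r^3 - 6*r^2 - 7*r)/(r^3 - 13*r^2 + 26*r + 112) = r*(r + 1)/(r^2 - 6*r - 16)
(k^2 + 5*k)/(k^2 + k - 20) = k/(k - 4)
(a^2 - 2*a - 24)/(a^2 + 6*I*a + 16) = (a^2 - 2*a - 24)/(a^2 + 6*I*a + 16)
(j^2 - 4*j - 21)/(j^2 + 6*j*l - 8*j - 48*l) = (j^2 - 4*j - 21)/(j^2 + 6*j*l - 8*j - 48*l)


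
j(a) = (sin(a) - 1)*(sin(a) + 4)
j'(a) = (sin(a) - 1)*cos(a) + (sin(a) + 4)*cos(a)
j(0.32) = -2.96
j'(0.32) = 3.44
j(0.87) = -1.12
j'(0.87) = 2.92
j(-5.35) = -0.94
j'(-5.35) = 2.74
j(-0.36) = -4.93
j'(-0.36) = 2.15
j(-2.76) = -4.98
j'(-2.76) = -2.09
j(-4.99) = -0.19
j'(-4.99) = 1.35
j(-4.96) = -0.15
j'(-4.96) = 1.21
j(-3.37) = -3.27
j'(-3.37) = -3.36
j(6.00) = -4.76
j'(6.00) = 2.34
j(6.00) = -4.76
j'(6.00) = 2.34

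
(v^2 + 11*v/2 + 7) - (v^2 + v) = 9*v/2 + 7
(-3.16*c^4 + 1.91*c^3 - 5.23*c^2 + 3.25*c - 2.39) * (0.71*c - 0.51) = -2.2436*c^5 + 2.9677*c^4 - 4.6874*c^3 + 4.9748*c^2 - 3.3544*c + 1.2189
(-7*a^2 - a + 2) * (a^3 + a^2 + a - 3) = -7*a^5 - 8*a^4 - 6*a^3 + 22*a^2 + 5*a - 6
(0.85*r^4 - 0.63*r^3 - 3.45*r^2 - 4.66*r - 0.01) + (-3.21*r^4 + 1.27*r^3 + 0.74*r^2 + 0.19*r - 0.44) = -2.36*r^4 + 0.64*r^3 - 2.71*r^2 - 4.47*r - 0.45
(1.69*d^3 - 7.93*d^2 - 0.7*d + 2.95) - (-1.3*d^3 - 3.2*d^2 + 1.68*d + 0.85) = 2.99*d^3 - 4.73*d^2 - 2.38*d + 2.1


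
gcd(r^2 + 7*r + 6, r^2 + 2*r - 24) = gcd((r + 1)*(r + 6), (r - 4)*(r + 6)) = r + 6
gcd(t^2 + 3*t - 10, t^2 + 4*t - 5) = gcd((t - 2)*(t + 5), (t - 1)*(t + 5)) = t + 5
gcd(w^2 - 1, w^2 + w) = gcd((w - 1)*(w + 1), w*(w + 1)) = w + 1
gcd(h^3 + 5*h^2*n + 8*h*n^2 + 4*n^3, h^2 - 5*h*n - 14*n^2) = h + 2*n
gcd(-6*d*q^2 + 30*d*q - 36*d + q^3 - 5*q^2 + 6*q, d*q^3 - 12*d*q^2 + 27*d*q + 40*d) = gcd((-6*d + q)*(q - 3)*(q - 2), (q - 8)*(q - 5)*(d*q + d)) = 1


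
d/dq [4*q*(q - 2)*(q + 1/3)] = 12*q^2 - 40*q/3 - 8/3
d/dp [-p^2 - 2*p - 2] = -2*p - 2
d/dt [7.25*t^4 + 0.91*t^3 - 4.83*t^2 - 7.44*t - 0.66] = 29.0*t^3 + 2.73*t^2 - 9.66*t - 7.44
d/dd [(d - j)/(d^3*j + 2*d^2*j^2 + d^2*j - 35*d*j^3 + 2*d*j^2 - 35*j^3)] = (d^3 + 2*d^2*j + d^2 - 35*d*j^2 + 2*d*j - 35*j^2 - (d - j)*(3*d^2 + 4*d*j + 2*d - 35*j^2 + 2*j))/(j*(d^3 + 2*d^2*j + d^2 - 35*d*j^2 + 2*d*j - 35*j^2)^2)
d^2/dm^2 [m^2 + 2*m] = 2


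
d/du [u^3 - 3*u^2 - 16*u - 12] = 3*u^2 - 6*u - 16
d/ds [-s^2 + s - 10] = 1 - 2*s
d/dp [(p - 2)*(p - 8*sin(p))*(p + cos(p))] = (2 - p)*(p - 8*sin(p))*(sin(p) - 1) + (2 - p)*(p + cos(p))*(8*cos(p) - 1) + (p - 8*sin(p))*(p + cos(p))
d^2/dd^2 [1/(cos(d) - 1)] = (sin(d)^2 - cos(d) + 1)/(cos(d) - 1)^3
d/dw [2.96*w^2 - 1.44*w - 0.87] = 5.92*w - 1.44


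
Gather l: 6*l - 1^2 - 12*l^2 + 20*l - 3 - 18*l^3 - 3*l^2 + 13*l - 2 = -18*l^3 - 15*l^2 + 39*l - 6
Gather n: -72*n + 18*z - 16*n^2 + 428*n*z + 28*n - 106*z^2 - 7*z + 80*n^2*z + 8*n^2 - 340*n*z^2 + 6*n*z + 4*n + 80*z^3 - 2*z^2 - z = n^2*(80*z - 8) + n*(-340*z^2 + 434*z - 40) + 80*z^3 - 108*z^2 + 10*z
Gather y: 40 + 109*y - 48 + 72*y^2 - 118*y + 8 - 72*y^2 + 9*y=0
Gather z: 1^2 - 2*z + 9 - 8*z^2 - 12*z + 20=-8*z^2 - 14*z + 30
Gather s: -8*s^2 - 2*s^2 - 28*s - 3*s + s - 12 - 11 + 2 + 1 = -10*s^2 - 30*s - 20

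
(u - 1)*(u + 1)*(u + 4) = u^3 + 4*u^2 - u - 4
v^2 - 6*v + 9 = (v - 3)^2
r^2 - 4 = (r - 2)*(r + 2)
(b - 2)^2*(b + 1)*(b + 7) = b^4 + 4*b^3 - 21*b^2 + 4*b + 28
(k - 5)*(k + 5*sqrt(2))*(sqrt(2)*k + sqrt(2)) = sqrt(2)*k^3 - 4*sqrt(2)*k^2 + 10*k^2 - 40*k - 5*sqrt(2)*k - 50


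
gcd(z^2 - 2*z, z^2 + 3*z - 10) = z - 2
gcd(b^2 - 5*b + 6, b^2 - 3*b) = b - 3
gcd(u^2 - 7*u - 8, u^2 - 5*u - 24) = u - 8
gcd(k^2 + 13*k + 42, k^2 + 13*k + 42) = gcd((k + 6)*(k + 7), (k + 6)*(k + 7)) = k^2 + 13*k + 42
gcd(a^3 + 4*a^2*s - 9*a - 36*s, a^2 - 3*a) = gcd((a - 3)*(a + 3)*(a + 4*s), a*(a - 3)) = a - 3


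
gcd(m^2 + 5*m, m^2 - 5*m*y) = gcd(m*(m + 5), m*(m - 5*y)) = m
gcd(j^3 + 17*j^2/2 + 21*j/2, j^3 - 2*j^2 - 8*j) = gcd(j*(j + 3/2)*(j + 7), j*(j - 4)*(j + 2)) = j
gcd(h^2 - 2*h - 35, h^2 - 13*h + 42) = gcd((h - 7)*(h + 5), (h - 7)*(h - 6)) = h - 7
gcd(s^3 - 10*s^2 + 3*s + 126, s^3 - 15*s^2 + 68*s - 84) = s^2 - 13*s + 42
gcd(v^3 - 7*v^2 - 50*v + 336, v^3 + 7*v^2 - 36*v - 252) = v^2 + v - 42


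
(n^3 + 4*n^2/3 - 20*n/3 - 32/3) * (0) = 0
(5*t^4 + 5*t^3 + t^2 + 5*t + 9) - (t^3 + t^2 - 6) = 5*t^4 + 4*t^3 + 5*t + 15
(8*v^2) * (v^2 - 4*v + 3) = 8*v^4 - 32*v^3 + 24*v^2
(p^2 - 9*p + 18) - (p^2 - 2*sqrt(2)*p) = -9*p + 2*sqrt(2)*p + 18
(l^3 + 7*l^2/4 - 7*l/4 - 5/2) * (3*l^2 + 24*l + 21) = 3*l^5 + 117*l^4/4 + 231*l^3/4 - 51*l^2/4 - 387*l/4 - 105/2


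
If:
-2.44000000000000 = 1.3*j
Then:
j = -1.88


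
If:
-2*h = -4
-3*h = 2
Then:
No Solution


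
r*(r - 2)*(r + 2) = r^3 - 4*r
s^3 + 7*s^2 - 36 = (s - 2)*(s + 3)*(s + 6)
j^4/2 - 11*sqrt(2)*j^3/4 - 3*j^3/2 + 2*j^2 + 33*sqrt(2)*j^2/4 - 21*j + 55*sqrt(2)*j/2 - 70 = (j/2 + 1)*(j - 5)*(j - 7*sqrt(2)/2)*(j - 2*sqrt(2))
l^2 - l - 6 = (l - 3)*(l + 2)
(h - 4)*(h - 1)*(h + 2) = h^3 - 3*h^2 - 6*h + 8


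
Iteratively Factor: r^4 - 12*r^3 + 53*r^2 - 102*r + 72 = (r - 3)*(r^3 - 9*r^2 + 26*r - 24) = (r - 3)*(r - 2)*(r^2 - 7*r + 12) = (r - 4)*(r - 3)*(r - 2)*(r - 3)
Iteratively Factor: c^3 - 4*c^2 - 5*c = (c)*(c^2 - 4*c - 5) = c*(c + 1)*(c - 5)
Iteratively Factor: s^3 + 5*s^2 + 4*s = (s + 4)*(s^2 + s) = s*(s + 4)*(s + 1)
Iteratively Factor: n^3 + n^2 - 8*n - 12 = (n + 2)*(n^2 - n - 6) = (n + 2)^2*(n - 3)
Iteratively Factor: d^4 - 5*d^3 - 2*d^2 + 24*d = (d)*(d^3 - 5*d^2 - 2*d + 24) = d*(d - 3)*(d^2 - 2*d - 8) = d*(d - 4)*(d - 3)*(d + 2)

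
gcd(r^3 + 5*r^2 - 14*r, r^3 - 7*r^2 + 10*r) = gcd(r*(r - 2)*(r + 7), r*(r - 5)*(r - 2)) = r^2 - 2*r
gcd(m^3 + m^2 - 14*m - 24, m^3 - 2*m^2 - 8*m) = m^2 - 2*m - 8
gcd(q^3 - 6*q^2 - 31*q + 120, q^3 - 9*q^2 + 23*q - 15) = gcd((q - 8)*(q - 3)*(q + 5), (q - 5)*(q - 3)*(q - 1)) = q - 3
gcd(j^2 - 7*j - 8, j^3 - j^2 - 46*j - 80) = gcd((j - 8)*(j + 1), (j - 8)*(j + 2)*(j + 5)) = j - 8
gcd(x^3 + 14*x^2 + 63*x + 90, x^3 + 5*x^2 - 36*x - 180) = x^2 + 11*x + 30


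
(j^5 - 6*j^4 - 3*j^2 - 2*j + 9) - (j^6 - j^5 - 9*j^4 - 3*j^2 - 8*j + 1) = -j^6 + 2*j^5 + 3*j^4 + 6*j + 8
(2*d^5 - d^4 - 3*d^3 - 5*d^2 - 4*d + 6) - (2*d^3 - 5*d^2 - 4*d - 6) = 2*d^5 - d^4 - 5*d^3 + 12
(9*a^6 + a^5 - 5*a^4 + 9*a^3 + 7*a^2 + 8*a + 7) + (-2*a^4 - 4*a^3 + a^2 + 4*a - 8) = 9*a^6 + a^5 - 7*a^4 + 5*a^3 + 8*a^2 + 12*a - 1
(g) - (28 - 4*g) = 5*g - 28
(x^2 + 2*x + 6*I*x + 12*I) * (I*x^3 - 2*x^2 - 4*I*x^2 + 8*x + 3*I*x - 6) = I*x^5 - 8*x^4 - 2*I*x^4 + 16*x^3 - 17*I*x^3 + 40*x^2 + 30*I*x^2 - 48*x + 60*I*x - 72*I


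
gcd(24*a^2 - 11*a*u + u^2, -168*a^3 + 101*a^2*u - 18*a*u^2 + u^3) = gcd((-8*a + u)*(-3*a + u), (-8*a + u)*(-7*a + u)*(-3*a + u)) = 24*a^2 - 11*a*u + u^2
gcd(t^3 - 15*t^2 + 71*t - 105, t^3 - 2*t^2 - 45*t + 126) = t - 3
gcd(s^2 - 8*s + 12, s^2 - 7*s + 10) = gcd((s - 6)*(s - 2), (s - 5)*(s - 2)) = s - 2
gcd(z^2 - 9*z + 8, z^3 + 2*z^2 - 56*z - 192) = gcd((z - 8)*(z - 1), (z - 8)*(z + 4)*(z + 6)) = z - 8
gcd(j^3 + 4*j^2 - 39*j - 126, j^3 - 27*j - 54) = j^2 - 3*j - 18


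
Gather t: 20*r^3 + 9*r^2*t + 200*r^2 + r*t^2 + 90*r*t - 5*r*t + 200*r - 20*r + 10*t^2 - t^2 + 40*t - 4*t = 20*r^3 + 200*r^2 + 180*r + t^2*(r + 9) + t*(9*r^2 + 85*r + 36)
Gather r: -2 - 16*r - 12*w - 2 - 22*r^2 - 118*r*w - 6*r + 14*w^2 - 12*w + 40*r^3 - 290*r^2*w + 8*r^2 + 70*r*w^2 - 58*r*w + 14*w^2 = 40*r^3 + r^2*(-290*w - 14) + r*(70*w^2 - 176*w - 22) + 28*w^2 - 24*w - 4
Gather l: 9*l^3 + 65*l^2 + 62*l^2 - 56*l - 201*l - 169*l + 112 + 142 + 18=9*l^3 + 127*l^2 - 426*l + 272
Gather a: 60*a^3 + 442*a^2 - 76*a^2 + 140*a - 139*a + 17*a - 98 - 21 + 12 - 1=60*a^3 + 366*a^2 + 18*a - 108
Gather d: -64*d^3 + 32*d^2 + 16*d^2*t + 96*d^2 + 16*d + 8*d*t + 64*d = -64*d^3 + d^2*(16*t + 128) + d*(8*t + 80)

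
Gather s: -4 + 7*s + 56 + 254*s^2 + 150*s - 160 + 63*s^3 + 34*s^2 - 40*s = 63*s^3 + 288*s^2 + 117*s - 108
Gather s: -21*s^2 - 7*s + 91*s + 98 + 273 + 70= -21*s^2 + 84*s + 441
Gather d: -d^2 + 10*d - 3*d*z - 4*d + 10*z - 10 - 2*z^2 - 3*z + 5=-d^2 + d*(6 - 3*z) - 2*z^2 + 7*z - 5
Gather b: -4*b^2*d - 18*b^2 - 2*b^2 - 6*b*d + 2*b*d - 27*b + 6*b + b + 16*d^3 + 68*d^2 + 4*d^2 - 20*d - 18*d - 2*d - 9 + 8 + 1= b^2*(-4*d - 20) + b*(-4*d - 20) + 16*d^3 + 72*d^2 - 40*d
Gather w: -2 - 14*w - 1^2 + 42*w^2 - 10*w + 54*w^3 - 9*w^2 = 54*w^3 + 33*w^2 - 24*w - 3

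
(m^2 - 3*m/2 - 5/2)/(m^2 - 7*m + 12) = (2*m^2 - 3*m - 5)/(2*(m^2 - 7*m + 12))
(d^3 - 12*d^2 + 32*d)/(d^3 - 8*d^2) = (d - 4)/d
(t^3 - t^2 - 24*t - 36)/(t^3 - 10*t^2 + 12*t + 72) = (t + 3)/(t - 6)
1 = 1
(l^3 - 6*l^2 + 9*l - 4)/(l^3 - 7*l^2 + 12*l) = (l^2 - 2*l + 1)/(l*(l - 3))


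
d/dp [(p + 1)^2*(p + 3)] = (p + 1)*(3*p + 7)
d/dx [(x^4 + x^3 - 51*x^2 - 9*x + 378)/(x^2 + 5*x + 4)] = 2*(x^5 + 8*x^4 + 13*x^3 - 117*x^2 - 582*x - 963)/(x^4 + 10*x^3 + 33*x^2 + 40*x + 16)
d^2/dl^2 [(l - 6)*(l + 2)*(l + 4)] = 6*l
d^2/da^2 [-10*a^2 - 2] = -20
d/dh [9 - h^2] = -2*h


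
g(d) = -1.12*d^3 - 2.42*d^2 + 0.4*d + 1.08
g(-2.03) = -0.34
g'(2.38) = -30.15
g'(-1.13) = 1.58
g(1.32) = -5.18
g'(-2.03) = -3.62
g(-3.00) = 8.34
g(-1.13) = -0.85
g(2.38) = -26.77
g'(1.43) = -13.39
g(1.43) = -6.57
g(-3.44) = 16.66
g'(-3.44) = -22.71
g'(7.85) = -244.65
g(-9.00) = 617.94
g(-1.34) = -1.11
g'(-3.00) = -15.32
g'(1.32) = -11.84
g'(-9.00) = -228.20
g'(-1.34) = 0.85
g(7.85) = -686.69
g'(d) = -3.36*d^2 - 4.84*d + 0.4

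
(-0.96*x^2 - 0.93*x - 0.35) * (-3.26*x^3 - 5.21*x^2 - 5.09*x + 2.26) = 3.1296*x^5 + 8.0334*x^4 + 10.8727*x^3 + 4.3876*x^2 - 0.3203*x - 0.791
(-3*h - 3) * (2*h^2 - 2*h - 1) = -6*h^3 + 9*h + 3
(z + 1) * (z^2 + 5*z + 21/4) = z^3 + 6*z^2 + 41*z/4 + 21/4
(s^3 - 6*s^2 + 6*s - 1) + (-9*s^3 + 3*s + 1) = -8*s^3 - 6*s^2 + 9*s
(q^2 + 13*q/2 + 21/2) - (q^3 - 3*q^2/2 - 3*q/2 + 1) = -q^3 + 5*q^2/2 + 8*q + 19/2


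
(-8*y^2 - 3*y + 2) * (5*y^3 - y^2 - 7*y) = -40*y^5 - 7*y^4 + 69*y^3 + 19*y^2 - 14*y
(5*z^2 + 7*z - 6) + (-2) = 5*z^2 + 7*z - 8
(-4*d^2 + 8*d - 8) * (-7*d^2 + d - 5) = 28*d^4 - 60*d^3 + 84*d^2 - 48*d + 40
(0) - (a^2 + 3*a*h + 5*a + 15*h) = -a^2 - 3*a*h - 5*a - 15*h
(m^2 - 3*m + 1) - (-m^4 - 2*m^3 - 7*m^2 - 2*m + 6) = m^4 + 2*m^3 + 8*m^2 - m - 5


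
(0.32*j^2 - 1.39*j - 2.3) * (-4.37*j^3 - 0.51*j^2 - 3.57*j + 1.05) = -1.3984*j^5 + 5.9111*j^4 + 9.6175*j^3 + 6.4713*j^2 + 6.7515*j - 2.415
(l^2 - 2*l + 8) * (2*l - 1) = 2*l^3 - 5*l^2 + 18*l - 8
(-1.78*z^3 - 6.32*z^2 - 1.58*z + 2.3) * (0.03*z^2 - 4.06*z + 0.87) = -0.0534*z^5 + 7.0372*z^4 + 24.0632*z^3 + 0.985399999999999*z^2 - 10.7126*z + 2.001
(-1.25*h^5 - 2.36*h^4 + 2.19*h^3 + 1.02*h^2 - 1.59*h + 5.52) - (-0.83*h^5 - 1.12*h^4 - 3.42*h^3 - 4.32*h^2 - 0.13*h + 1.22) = -0.42*h^5 - 1.24*h^4 + 5.61*h^3 + 5.34*h^2 - 1.46*h + 4.3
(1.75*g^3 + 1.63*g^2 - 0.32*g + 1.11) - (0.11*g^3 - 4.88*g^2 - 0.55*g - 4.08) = 1.64*g^3 + 6.51*g^2 + 0.23*g + 5.19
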